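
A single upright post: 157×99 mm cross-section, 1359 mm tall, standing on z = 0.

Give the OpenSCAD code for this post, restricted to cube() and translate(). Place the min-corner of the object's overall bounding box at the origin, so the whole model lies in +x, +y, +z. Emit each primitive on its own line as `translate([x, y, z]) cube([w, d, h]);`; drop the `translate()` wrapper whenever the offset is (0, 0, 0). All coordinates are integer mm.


cube([157, 99, 1359]);


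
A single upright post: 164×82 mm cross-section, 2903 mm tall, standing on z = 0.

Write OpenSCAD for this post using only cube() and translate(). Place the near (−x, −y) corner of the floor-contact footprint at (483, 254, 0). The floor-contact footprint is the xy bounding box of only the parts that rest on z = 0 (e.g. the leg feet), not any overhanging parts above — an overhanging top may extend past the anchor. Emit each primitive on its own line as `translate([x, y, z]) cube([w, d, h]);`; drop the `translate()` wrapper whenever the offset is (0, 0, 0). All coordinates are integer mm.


translate([483, 254, 0]) cube([164, 82, 2903]);


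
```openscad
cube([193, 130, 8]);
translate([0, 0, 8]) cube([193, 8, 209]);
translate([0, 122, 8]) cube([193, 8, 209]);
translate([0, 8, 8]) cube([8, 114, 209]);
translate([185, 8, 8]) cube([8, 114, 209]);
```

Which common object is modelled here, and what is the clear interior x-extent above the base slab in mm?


An open box. The internal width is 177 mm.

A 193×130 base slab with four walls standing on it — an open box. The base is 193 mm wide and the walls are 8 mm thick, so the internal width is 193 − 2 × 8 = 177 mm.


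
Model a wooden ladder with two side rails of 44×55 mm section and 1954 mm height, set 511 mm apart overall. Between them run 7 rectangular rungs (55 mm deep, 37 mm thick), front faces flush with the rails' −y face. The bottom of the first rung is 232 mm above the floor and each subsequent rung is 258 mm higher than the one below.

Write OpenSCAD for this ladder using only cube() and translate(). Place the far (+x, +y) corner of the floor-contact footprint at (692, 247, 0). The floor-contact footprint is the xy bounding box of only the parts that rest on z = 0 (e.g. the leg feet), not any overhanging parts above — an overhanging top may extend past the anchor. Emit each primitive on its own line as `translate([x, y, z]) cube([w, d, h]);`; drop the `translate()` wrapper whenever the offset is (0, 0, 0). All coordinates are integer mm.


translate([181, 192, 0]) cube([44, 55, 1954]);
translate([648, 192, 0]) cube([44, 55, 1954]);
translate([225, 192, 232]) cube([423, 55, 37]);
translate([225, 192, 490]) cube([423, 55, 37]);
translate([225, 192, 748]) cube([423, 55, 37]);
translate([225, 192, 1006]) cube([423, 55, 37]);
translate([225, 192, 1264]) cube([423, 55, 37]);
translate([225, 192, 1522]) cube([423, 55, 37]);
translate([225, 192, 1780]) cube([423, 55, 37]);


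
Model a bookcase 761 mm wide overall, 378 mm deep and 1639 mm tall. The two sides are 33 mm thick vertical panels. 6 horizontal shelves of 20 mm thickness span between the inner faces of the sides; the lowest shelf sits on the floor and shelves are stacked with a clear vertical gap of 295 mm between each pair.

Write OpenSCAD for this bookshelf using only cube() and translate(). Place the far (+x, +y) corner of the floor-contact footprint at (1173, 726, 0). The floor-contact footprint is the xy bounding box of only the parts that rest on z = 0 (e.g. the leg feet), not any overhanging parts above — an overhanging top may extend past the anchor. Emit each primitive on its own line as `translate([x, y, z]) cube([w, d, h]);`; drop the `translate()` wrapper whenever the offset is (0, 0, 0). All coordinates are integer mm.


translate([412, 348, 0]) cube([33, 378, 1639]);
translate([1140, 348, 0]) cube([33, 378, 1639]);
translate([445, 348, 0]) cube([695, 378, 20]);
translate([445, 348, 315]) cube([695, 378, 20]);
translate([445, 348, 630]) cube([695, 378, 20]);
translate([445, 348, 945]) cube([695, 378, 20]);
translate([445, 348, 1260]) cube([695, 378, 20]);
translate([445, 348, 1575]) cube([695, 378, 20]);


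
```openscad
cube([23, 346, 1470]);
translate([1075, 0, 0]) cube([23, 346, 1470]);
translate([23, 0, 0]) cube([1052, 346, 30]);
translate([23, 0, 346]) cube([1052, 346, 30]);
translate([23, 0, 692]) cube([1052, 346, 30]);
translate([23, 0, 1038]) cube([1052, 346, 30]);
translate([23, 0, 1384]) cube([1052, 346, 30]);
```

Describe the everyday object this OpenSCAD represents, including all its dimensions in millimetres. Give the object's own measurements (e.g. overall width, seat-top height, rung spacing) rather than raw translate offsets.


An open bookshelf. Two side panels, each 23 mm thick, 346 mm deep and 1470 mm tall, stand 1098 mm apart (outside-to-outside). Between them sit 5 shelves, each 30 mm thick and 346 mm deep, spanning the full gap between the sides. The bottom shelf rests on the floor (its underside at z = 0) and the clear gap between one shelf's top and the next shelf's underside is 316 mm.


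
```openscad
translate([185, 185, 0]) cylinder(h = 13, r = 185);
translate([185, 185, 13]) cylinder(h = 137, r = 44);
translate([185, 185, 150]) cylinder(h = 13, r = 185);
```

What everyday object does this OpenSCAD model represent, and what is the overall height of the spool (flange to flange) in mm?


A spool. The overall height is 163 mm.

Three coaxial cylinders, large–small–large — a spool. Two 13 mm flanges and a 137 mm core give 13 + 137 + 13 = 163 mm.


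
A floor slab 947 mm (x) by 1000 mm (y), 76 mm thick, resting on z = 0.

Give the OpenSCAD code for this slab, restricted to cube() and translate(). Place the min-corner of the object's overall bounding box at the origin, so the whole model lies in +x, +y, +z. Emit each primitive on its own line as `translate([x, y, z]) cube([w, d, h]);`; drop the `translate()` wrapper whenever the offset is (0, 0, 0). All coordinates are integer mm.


cube([947, 1000, 76]);


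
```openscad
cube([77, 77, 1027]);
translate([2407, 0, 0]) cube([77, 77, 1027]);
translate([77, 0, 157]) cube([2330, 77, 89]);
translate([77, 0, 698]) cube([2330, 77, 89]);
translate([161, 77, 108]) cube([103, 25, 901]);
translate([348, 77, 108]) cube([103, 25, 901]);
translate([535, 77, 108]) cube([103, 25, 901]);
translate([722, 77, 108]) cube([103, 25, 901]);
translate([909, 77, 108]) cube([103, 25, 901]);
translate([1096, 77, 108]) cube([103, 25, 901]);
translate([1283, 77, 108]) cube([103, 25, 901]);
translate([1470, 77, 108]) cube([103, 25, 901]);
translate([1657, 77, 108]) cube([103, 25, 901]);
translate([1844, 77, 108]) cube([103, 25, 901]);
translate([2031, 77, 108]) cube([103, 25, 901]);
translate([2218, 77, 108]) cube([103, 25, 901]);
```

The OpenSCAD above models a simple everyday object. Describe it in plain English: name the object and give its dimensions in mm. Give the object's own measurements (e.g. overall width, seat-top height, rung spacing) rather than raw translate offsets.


A fence section. Two 77×77 mm posts, 1027 mm tall, stand on the floor with a clear span of 2330 mm between their inner faces. Two horizontal rails of 77×89 mm section span the gap between the posts with their undersides at z = 157 mm and z = 698 mm, flush with the posts' −y face. 12 pickets, each 103 mm wide, 25 mm thick and 901 mm tall, are fixed to the +y face of the rails with their bottoms at z = 108 mm, spaced across the span with a 84 mm gap after the −x post and between neighbouring pickets, with 86 mm left before the +x post.


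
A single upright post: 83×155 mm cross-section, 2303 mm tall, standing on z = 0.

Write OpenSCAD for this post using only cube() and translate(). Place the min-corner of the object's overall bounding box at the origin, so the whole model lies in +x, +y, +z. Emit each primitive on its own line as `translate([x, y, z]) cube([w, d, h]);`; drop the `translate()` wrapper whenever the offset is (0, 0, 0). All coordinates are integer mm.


cube([83, 155, 2303]);


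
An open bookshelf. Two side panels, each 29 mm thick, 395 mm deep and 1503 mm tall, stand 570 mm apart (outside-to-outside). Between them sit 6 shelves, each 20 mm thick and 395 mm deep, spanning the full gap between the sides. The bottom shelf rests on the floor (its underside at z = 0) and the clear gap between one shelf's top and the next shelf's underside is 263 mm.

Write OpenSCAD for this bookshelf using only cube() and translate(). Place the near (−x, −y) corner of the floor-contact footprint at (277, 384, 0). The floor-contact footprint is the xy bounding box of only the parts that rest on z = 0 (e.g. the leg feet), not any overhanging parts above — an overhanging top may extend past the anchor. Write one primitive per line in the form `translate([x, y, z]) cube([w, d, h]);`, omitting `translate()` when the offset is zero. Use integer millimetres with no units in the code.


translate([277, 384, 0]) cube([29, 395, 1503]);
translate([818, 384, 0]) cube([29, 395, 1503]);
translate([306, 384, 0]) cube([512, 395, 20]);
translate([306, 384, 283]) cube([512, 395, 20]);
translate([306, 384, 566]) cube([512, 395, 20]);
translate([306, 384, 849]) cube([512, 395, 20]);
translate([306, 384, 1132]) cube([512, 395, 20]);
translate([306, 384, 1415]) cube([512, 395, 20]);


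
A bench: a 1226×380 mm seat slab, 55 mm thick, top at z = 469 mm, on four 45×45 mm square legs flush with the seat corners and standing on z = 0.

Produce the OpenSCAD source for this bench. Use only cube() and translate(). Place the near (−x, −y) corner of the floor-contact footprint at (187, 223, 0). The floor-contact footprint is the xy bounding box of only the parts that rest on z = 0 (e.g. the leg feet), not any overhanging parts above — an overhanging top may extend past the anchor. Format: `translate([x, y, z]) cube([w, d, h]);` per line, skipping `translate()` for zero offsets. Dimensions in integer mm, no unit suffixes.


// leg_h = 469 − 55 = 414
translate([187, 223, 414]) cube([1226, 380, 55]);
translate([187, 223, 0]) cube([45, 45, 414]);
translate([187, 558, 0]) cube([45, 45, 414]);
translate([1368, 223, 0]) cube([45, 45, 414]);
translate([1368, 558, 0]) cube([45, 45, 414]);


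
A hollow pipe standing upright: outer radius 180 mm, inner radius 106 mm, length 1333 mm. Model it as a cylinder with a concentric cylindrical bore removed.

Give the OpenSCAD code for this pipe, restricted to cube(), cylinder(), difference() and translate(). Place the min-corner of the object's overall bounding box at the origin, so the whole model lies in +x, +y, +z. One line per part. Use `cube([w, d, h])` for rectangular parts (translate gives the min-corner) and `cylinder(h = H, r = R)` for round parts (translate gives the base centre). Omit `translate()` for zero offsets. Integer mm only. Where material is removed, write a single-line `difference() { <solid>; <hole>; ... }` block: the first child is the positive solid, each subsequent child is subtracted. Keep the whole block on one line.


difference() { translate([180, 180, 0]) cylinder(h = 1333, r = 180); translate([180, 180, 0]) cylinder(h = 1333, r = 106); }


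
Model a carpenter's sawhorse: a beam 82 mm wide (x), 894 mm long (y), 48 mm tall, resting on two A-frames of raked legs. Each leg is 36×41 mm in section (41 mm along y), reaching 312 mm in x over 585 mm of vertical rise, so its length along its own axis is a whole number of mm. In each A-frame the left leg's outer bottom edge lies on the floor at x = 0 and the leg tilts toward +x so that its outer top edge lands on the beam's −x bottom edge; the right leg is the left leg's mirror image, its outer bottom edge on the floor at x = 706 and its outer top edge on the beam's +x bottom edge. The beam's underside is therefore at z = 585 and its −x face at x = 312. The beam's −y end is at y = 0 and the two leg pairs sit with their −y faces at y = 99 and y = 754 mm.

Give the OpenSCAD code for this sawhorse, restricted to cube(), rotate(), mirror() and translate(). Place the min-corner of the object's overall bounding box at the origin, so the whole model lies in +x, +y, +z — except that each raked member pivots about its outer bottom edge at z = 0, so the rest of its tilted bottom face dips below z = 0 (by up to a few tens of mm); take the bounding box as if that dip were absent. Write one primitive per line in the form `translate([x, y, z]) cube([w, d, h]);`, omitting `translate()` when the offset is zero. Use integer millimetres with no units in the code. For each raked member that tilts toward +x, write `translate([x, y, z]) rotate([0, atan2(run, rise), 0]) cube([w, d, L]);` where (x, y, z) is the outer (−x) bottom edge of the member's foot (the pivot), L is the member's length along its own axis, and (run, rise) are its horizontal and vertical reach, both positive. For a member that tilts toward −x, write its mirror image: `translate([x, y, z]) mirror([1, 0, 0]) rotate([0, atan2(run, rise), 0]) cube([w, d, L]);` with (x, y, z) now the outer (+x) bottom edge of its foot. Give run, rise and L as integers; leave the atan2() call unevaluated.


// leg length = √(312² + 585²) = 663
// right-leg outer foot x = 2·312 + 82 = 706
// beam min-corner = (312, 0, 585)
translate([312, 0, 585]) cube([82, 894, 48]);
translate([0, 99, 0]) rotate([0, atan2(312, 585), 0]) cube([36, 41, 663]);
translate([706, 99, 0]) mirror([1, 0, 0]) rotate([0, atan2(312, 585), 0]) cube([36, 41, 663]);
translate([0, 754, 0]) rotate([0, atan2(312, 585), 0]) cube([36, 41, 663]);
translate([706, 754, 0]) mirror([1, 0, 0]) rotate([0, atan2(312, 585), 0]) cube([36, 41, 663]);


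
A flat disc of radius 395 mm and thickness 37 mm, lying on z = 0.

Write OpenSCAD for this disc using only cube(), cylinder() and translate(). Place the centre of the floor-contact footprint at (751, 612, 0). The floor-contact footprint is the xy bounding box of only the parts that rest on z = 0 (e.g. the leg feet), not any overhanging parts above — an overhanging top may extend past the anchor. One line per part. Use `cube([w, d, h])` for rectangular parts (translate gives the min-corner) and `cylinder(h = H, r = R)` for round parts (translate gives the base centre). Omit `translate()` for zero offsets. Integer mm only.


translate([751, 612, 0]) cylinder(h = 37, r = 395);


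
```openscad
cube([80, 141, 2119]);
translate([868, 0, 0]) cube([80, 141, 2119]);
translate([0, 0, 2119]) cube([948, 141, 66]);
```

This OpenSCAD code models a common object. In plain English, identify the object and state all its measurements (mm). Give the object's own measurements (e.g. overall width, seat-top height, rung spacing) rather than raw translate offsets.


A door frame. The clear opening is 788 mm wide and 2119 mm high. Two 80 mm wide jambs, 141 mm deep, stand either side of the opening from the floor to the top of the opening. A 66 mm thick head sits across the top of both jambs, spanning the full outside width of the frame.


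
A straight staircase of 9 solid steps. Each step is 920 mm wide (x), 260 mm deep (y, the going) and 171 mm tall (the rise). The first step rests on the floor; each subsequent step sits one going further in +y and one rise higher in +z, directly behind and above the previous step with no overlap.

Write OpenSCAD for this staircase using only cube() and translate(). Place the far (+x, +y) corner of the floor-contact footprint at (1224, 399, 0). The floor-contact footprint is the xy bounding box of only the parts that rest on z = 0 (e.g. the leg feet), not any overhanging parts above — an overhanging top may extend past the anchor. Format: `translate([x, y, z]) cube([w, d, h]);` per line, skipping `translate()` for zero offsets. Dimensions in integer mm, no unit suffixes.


translate([304, 139, 0]) cube([920, 260, 171]);
translate([304, 399, 171]) cube([920, 260, 171]);
translate([304, 659, 342]) cube([920, 260, 171]);
translate([304, 919, 513]) cube([920, 260, 171]);
translate([304, 1179, 684]) cube([920, 260, 171]);
translate([304, 1439, 855]) cube([920, 260, 171]);
translate([304, 1699, 1026]) cube([920, 260, 171]);
translate([304, 1959, 1197]) cube([920, 260, 171]);
translate([304, 2219, 1368]) cube([920, 260, 171]);


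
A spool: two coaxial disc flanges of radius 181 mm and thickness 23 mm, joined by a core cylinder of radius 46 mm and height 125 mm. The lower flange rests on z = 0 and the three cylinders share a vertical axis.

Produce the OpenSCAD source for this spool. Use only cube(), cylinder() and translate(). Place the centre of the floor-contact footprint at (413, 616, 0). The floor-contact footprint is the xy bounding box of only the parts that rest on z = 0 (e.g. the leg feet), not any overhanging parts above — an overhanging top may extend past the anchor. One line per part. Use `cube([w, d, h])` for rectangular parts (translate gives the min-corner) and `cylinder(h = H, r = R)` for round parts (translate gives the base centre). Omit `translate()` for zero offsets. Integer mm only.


translate([413, 616, 0]) cylinder(h = 23, r = 181);
translate([413, 616, 23]) cylinder(h = 125, r = 46);
translate([413, 616, 148]) cylinder(h = 23, r = 181);


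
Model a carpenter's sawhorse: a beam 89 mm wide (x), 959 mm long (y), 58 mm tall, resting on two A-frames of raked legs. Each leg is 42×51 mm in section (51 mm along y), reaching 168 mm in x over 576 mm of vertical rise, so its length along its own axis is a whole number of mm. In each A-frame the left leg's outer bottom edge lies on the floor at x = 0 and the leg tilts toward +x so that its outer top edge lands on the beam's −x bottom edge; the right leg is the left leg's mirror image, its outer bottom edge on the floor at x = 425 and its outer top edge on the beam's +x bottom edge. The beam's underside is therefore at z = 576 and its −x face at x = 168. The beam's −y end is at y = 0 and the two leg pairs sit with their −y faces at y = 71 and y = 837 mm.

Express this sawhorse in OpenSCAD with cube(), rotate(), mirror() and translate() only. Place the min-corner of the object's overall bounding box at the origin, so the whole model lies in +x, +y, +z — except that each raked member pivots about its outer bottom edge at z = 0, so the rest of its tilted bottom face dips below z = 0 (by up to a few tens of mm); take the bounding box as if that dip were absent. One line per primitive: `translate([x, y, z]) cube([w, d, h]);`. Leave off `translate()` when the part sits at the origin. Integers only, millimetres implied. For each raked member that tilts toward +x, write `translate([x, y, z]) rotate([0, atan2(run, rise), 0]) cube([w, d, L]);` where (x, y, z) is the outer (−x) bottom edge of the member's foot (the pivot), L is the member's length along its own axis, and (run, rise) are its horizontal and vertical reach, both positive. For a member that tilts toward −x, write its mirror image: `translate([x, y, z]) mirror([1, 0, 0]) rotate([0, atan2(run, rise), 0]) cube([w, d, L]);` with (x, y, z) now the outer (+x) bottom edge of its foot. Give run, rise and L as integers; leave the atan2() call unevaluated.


translate([168, 0, 576]) cube([89, 959, 58]);
translate([0, 71, 0]) rotate([0, atan2(168, 576), 0]) cube([42, 51, 600]);
translate([425, 71, 0]) mirror([1, 0, 0]) rotate([0, atan2(168, 576), 0]) cube([42, 51, 600]);
translate([0, 837, 0]) rotate([0, atan2(168, 576), 0]) cube([42, 51, 600]);
translate([425, 837, 0]) mirror([1, 0, 0]) rotate([0, atan2(168, 576), 0]) cube([42, 51, 600]);


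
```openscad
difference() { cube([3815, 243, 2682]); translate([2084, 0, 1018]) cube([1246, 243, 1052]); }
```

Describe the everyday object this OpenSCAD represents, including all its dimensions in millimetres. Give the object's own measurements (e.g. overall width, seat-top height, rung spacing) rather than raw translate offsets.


A wall 3815 mm long (x), 243 mm thick (y), 2682 mm tall, with a rectangular window opening cut through it. The opening is 1246 mm wide and 1052 mm tall; its sill is at z = 1018 mm and its near (−x) edge is 2084 mm from the wall's −x end. The opening passes through the full wall thickness.


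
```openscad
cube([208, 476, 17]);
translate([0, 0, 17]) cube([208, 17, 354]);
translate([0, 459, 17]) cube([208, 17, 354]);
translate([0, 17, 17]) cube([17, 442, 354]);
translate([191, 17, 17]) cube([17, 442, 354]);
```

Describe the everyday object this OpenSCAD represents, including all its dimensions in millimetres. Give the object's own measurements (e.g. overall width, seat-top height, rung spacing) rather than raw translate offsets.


An open-topped rectangular box: outside dimensions 208×476×371 mm, with a uniform wall and base thickness of 17 mm. The base is a full 208×476 slab on the floor; four walls sit on top of the base. The front and back walls (the −y and +y sides) span the full width; the two side walls fit between them.


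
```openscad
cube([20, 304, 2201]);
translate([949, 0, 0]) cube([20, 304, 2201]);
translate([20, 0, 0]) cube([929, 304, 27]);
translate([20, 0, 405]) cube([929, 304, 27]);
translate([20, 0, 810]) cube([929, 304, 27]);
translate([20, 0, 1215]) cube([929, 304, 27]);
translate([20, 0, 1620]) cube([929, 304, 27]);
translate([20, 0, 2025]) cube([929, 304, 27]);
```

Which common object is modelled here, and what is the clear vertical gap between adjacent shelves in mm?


A bookshelf. The clear shelf gap is 378 mm.

Two tall side panels with 6 horizontal boards between them — a bookshelf. The first two shelf undersides are at z = 0 and z = 405; with shelf thickness 27, the clear gap is 405 − 0 − 27 = 378 mm.


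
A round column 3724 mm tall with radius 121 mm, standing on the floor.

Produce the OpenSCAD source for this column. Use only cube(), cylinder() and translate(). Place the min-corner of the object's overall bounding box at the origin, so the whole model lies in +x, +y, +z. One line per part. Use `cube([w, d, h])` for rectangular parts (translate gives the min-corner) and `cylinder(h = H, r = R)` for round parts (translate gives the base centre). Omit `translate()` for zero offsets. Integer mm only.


translate([121, 121, 0]) cylinder(h = 3724, r = 121);


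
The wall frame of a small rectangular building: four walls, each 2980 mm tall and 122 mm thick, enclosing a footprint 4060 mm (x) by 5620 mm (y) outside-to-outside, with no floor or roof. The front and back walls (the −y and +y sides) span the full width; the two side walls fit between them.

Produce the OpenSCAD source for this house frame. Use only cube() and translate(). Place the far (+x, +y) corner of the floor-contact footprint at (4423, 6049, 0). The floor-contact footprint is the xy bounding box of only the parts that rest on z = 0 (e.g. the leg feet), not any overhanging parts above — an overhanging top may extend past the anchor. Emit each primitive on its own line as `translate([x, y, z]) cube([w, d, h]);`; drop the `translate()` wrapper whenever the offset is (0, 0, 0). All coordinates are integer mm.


translate([363, 429, 0]) cube([4060, 122, 2980]);
translate([363, 5927, 0]) cube([4060, 122, 2980]);
translate([363, 551, 0]) cube([122, 5376, 2980]);
translate([4301, 551, 0]) cube([122, 5376, 2980]);


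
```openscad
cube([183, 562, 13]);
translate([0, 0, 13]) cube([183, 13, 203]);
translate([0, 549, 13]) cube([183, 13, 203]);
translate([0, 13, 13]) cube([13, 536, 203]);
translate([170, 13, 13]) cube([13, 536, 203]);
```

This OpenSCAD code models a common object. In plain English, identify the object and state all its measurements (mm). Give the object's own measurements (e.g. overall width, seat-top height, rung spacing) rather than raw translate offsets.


An open-topped rectangular box: outside dimensions 183×562×216 mm, with a uniform wall and base thickness of 13 mm. The base is a full 183×562 slab on the floor; four walls sit on top of the base. The front and back walls (the −y and +y sides) span the full width; the two side walls fit between them.


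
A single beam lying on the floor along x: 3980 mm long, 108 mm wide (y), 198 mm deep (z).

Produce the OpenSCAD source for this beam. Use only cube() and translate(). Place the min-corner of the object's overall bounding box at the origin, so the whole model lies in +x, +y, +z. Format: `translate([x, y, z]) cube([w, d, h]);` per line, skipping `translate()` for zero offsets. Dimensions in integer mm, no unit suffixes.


cube([3980, 108, 198]);


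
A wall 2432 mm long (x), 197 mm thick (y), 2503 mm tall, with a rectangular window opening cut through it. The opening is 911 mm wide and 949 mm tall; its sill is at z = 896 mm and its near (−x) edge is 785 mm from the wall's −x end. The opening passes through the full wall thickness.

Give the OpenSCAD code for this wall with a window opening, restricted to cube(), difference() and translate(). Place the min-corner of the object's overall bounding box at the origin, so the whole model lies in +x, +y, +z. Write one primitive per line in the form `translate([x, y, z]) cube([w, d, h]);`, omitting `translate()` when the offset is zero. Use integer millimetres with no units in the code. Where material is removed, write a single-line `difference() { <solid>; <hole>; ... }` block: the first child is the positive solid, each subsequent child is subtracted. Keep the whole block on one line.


difference() { cube([2432, 197, 2503]); translate([785, 0, 896]) cube([911, 197, 949]); }


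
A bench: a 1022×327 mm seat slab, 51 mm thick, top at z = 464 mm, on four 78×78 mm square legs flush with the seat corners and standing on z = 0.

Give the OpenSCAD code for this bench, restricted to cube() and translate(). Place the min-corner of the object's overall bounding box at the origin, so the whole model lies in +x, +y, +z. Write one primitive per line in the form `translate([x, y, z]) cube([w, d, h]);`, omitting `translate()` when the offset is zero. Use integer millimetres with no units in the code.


translate([0, 0, 413]) cube([1022, 327, 51]);
cube([78, 78, 413]);
translate([0, 249, 0]) cube([78, 78, 413]);
translate([944, 0, 0]) cube([78, 78, 413]);
translate([944, 249, 0]) cube([78, 78, 413]);


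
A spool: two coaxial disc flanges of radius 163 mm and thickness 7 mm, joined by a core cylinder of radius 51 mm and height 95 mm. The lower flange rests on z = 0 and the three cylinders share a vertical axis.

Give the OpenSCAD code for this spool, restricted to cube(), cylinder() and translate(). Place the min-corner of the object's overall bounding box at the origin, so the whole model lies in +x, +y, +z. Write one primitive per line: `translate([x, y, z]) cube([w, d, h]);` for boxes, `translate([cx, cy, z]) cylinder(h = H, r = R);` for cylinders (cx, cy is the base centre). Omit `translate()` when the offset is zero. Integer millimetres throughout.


translate([163, 163, 0]) cylinder(h = 7, r = 163);
translate([163, 163, 7]) cylinder(h = 95, r = 51);
translate([163, 163, 102]) cylinder(h = 7, r = 163);


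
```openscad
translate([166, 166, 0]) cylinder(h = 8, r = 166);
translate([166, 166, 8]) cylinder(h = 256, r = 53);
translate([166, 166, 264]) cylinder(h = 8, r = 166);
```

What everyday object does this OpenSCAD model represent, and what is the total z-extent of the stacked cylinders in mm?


A spool. The overall height is 272 mm.

Three coaxial cylinders, large–small–large — a spool. Two 8 mm flanges and a 256 mm core give 8 + 256 + 8 = 272 mm.


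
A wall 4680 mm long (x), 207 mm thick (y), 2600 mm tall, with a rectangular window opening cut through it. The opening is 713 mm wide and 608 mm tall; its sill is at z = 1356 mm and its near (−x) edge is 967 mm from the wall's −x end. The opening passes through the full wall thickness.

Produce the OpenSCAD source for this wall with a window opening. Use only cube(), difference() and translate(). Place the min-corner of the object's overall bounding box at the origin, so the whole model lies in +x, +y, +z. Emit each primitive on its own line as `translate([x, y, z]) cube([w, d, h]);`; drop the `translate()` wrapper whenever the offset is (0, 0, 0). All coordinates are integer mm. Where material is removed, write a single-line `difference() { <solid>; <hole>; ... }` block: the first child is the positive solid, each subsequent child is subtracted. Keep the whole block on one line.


difference() { cube([4680, 207, 2600]); translate([967, 0, 1356]) cube([713, 207, 608]); }


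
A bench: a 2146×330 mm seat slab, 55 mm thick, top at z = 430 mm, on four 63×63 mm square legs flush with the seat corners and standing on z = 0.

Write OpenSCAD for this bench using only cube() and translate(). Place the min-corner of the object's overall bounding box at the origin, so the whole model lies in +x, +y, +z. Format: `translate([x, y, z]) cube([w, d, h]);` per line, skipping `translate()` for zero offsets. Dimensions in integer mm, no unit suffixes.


translate([0, 0, 375]) cube([2146, 330, 55]);
cube([63, 63, 375]);
translate([0, 267, 0]) cube([63, 63, 375]);
translate([2083, 0, 0]) cube([63, 63, 375]);
translate([2083, 267, 0]) cube([63, 63, 375]);


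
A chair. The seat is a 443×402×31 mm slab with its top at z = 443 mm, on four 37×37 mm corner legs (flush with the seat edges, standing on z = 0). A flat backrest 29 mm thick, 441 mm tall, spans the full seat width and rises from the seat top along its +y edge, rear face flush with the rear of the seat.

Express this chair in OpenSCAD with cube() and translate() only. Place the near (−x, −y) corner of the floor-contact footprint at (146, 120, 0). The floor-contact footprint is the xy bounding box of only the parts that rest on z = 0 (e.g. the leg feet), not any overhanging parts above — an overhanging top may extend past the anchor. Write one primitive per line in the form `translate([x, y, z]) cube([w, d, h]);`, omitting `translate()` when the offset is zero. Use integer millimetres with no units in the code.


translate([146, 120, 412]) cube([443, 402, 31]);
translate([146, 120, 0]) cube([37, 37, 412]);
translate([552, 120, 0]) cube([37, 37, 412]);
translate([146, 485, 0]) cube([37, 37, 412]);
translate([552, 485, 0]) cube([37, 37, 412]);
translate([146, 493, 443]) cube([443, 29, 441]);


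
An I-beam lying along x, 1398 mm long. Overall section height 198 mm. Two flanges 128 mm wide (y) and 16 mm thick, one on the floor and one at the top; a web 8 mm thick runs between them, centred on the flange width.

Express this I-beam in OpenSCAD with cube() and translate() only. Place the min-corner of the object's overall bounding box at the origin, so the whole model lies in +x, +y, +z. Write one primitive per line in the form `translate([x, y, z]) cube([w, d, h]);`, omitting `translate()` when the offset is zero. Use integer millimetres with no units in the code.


cube([1398, 128, 16]);
translate([0, 60, 16]) cube([1398, 8, 166]);
translate([0, 0, 182]) cube([1398, 128, 16]);


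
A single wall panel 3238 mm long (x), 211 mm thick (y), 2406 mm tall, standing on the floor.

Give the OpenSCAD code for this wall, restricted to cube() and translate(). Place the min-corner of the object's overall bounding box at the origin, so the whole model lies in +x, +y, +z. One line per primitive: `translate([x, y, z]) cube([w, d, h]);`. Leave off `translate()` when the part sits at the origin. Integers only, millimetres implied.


cube([3238, 211, 2406]);


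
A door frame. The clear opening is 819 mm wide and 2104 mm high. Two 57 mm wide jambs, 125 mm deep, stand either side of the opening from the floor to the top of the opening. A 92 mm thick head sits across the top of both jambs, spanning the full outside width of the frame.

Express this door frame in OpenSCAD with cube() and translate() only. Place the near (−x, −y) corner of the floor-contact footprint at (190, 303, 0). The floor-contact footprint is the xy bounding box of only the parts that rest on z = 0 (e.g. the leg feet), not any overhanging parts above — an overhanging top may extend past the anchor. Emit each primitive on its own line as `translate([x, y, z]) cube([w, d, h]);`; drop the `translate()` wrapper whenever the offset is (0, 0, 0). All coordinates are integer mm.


translate([190, 303, 0]) cube([57, 125, 2104]);
translate([1066, 303, 0]) cube([57, 125, 2104]);
translate([190, 303, 2104]) cube([933, 125, 92]);


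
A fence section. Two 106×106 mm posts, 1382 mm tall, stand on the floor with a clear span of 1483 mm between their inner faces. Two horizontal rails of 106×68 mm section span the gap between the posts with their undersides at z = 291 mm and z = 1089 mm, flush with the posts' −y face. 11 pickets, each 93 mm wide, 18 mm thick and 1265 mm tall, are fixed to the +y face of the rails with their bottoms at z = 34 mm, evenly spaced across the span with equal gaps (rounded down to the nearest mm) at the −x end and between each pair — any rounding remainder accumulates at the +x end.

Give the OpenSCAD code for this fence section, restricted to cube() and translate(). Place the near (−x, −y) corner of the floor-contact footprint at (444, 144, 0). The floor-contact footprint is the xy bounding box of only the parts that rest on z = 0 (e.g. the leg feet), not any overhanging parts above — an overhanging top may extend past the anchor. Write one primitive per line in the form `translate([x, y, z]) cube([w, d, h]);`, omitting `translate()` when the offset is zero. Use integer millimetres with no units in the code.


translate([444, 144, 0]) cube([106, 106, 1382]);
translate([2033, 144, 0]) cube([106, 106, 1382]);
translate([550, 144, 291]) cube([1483, 106, 68]);
translate([550, 144, 1089]) cube([1483, 106, 68]);
translate([588, 250, 34]) cube([93, 18, 1265]);
translate([719, 250, 34]) cube([93, 18, 1265]);
translate([850, 250, 34]) cube([93, 18, 1265]);
translate([981, 250, 34]) cube([93, 18, 1265]);
translate([1112, 250, 34]) cube([93, 18, 1265]);
translate([1243, 250, 34]) cube([93, 18, 1265]);
translate([1374, 250, 34]) cube([93, 18, 1265]);
translate([1505, 250, 34]) cube([93, 18, 1265]);
translate([1636, 250, 34]) cube([93, 18, 1265]);
translate([1767, 250, 34]) cube([93, 18, 1265]);
translate([1898, 250, 34]) cube([93, 18, 1265]);


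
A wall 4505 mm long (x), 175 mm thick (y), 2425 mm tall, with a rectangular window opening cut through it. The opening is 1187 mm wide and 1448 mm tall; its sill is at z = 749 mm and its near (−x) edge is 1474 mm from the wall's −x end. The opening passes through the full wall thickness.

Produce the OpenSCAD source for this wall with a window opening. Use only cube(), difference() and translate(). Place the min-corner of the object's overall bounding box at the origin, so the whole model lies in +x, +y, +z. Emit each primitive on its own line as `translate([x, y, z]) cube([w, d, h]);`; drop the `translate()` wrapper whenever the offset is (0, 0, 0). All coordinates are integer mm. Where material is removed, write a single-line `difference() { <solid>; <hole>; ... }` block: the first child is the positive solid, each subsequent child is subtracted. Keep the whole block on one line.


difference() { cube([4505, 175, 2425]); translate([1474, 0, 749]) cube([1187, 175, 1448]); }


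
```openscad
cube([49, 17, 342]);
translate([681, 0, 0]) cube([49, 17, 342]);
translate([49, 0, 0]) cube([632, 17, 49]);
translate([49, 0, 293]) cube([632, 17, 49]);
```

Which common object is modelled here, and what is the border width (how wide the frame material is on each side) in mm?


A picture frame. The border width is 49 mm.

Four thin pieces enclosing a rectangular opening — a picture frame. The two full-height stiles are 342 mm tall; the top rail sits at z = 293 and is 49 mm tall, so the border above the opening is 342 − 293 = 49 mm, matching the stile x-width.


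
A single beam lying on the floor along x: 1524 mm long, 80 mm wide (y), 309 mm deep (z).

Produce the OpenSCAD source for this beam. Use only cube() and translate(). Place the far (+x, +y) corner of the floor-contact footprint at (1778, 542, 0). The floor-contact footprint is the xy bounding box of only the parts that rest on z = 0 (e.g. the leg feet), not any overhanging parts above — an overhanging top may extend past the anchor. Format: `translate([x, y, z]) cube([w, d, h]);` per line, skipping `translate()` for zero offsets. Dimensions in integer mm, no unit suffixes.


translate([254, 462, 0]) cube([1524, 80, 309]);


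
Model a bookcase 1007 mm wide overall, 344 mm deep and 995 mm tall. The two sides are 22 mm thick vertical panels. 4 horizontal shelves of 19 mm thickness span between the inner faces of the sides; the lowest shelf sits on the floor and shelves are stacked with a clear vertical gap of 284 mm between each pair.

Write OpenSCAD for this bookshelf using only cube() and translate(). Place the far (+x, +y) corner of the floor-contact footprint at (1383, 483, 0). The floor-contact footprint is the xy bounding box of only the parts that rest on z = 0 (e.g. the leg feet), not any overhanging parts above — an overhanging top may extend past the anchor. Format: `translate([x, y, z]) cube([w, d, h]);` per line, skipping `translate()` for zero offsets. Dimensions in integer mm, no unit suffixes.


translate([376, 139, 0]) cube([22, 344, 995]);
translate([1361, 139, 0]) cube([22, 344, 995]);
translate([398, 139, 0]) cube([963, 344, 19]);
translate([398, 139, 303]) cube([963, 344, 19]);
translate([398, 139, 606]) cube([963, 344, 19]);
translate([398, 139, 909]) cube([963, 344, 19]);


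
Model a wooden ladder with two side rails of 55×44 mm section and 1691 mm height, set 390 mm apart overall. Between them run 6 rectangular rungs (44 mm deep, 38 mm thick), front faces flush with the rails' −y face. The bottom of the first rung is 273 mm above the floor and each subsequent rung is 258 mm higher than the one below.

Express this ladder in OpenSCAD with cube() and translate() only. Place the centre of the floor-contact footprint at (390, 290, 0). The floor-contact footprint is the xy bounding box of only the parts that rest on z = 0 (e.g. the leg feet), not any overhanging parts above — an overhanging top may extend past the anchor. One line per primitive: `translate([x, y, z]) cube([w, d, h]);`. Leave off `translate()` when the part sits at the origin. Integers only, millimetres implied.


translate([195, 268, 0]) cube([55, 44, 1691]);
translate([530, 268, 0]) cube([55, 44, 1691]);
translate([250, 268, 273]) cube([280, 44, 38]);
translate([250, 268, 531]) cube([280, 44, 38]);
translate([250, 268, 789]) cube([280, 44, 38]);
translate([250, 268, 1047]) cube([280, 44, 38]);
translate([250, 268, 1305]) cube([280, 44, 38]);
translate([250, 268, 1563]) cube([280, 44, 38]);


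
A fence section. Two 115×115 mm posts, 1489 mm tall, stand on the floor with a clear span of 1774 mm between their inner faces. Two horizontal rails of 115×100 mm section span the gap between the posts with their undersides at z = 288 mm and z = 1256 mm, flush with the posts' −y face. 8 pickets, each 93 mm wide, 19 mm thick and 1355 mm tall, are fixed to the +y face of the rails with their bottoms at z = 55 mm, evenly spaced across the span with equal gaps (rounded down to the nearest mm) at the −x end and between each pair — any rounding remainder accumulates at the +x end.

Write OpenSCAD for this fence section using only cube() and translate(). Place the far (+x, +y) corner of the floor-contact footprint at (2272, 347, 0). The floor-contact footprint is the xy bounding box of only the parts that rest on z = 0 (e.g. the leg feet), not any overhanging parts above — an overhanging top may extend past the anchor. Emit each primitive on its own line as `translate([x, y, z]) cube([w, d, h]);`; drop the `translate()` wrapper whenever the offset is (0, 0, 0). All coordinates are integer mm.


translate([268, 232, 0]) cube([115, 115, 1489]);
translate([2157, 232, 0]) cube([115, 115, 1489]);
translate([383, 232, 288]) cube([1774, 115, 100]);
translate([383, 232, 1256]) cube([1774, 115, 100]);
translate([497, 347, 55]) cube([93, 19, 1355]);
translate([704, 347, 55]) cube([93, 19, 1355]);
translate([911, 347, 55]) cube([93, 19, 1355]);
translate([1118, 347, 55]) cube([93, 19, 1355]);
translate([1325, 347, 55]) cube([93, 19, 1355]);
translate([1532, 347, 55]) cube([93, 19, 1355]);
translate([1739, 347, 55]) cube([93, 19, 1355]);
translate([1946, 347, 55]) cube([93, 19, 1355]);
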